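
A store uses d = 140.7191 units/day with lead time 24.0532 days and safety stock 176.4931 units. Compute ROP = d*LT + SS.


d*LT = 140.7191 * 24.0532 = 3384.7447
ROP = 3384.7447 + 176.4931 = 3561.2378

3561.2378 units


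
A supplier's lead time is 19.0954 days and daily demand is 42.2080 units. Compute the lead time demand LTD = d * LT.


LTD = 42.2080 * 19.0954 = 805.9786

805.9786 units


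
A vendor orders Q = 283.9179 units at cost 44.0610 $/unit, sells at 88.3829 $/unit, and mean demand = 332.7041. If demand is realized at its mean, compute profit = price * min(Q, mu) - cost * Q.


Sales at mu = min(283.9179, 332.7041) = 283.9179
Revenue = 88.3829 * 283.9179 = 25093.4874
Total cost = 44.0610 * 283.9179 = 12509.7066
Profit = 25093.4874 - 12509.7066 = 12583.7808

12583.7808 $


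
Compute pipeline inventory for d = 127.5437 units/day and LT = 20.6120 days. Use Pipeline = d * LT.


Pipeline = 127.5437 * 20.6120 = 2628.9307

2628.9307 units


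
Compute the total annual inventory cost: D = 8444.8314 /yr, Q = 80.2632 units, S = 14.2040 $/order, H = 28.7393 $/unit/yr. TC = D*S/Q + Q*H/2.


Ordering cost = D*S/Q = 1494.4630
Holding cost = Q*H/2 = 1153.3541
TC = 1494.4630 + 1153.3541 = 2647.8171

2647.8171 $/yr


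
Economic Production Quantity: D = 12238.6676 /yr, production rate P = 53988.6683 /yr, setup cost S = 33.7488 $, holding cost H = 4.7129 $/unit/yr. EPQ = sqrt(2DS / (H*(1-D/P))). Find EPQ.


1 - D/P = 1 - 0.2267 = 0.7733
H*(1-D/P) = 3.6445
2DS = 826080.6902
EPQ = sqrt(226662.8649) = 476.0912

476.0912 units


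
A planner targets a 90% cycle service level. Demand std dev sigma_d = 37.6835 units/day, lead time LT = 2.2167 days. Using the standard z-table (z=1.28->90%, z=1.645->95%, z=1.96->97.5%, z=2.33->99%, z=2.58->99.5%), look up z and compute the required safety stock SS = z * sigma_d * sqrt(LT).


From the table, SL = 90% corresponds to z = 1.28
sqrt(LT) = sqrt(2.2167) = 1.4889
SS = 1.28 * 37.6835 * 1.4889 = 71.8149

71.8149 units


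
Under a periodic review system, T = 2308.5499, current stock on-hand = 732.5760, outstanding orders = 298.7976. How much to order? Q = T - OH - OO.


Inventory position = OH + OO = 732.5760 + 298.7976 = 1031.3736
Q = 2308.5499 - 1031.3736 = 1277.1763

1277.1763 units


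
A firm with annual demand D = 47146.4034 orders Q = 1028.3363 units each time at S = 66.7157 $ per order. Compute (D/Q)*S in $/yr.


Number of orders = D/Q = 45.8473
Cost = 45.8473 * 66.7157 = 3058.7322

3058.7322 $/yr


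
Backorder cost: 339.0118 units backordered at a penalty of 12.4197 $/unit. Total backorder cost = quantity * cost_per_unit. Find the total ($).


Total = 339.0118 * 12.4197 = 4210.4249

4210.4249 $


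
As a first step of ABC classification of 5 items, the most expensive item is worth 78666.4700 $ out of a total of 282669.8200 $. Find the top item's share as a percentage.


Top item = 78666.4700
Total = 282669.8200
Percentage = 78666.4700 / 282669.8200 * 100 = 27.8298

27.8298%


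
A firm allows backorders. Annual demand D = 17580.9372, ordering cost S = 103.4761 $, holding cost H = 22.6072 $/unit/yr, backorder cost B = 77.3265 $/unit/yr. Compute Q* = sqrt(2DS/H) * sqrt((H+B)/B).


sqrt(2DS/H) = 401.1739
sqrt((H+B)/B) = 1.1368
Q* = 401.1739 * 1.1368 = 456.0626

456.0626 units


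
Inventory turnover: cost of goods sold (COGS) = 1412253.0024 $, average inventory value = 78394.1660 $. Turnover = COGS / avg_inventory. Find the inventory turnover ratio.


Turnover = 1412253.0024 / 78394.1660 = 18.0148

18.0148


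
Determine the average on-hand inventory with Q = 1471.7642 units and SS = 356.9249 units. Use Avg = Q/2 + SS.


Q/2 = 735.8821
Avg = 735.8821 + 356.9249 = 1092.8070

1092.8070 units


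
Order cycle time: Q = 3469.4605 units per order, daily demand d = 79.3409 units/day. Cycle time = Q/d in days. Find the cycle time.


Cycle = 3469.4605 / 79.3409 = 43.7285

43.7285 days


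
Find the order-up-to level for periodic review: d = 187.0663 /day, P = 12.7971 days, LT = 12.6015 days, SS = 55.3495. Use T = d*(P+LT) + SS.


P + LT = 25.3986
d*(P+LT) = 187.0663 * 25.3986 = 4751.2221
T = 4751.2221 + 55.3495 = 4806.5716

4806.5716 units


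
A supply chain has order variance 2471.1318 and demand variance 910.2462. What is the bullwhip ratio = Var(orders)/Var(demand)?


BW = 2471.1318 / 910.2462 = 2.7148

2.7148


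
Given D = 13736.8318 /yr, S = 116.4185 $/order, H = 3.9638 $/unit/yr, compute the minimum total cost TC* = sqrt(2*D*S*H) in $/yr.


2*D*S*H = 12677987.1973
TC* = sqrt(12677987.1973) = 3560.6161

3560.6161 $/yr


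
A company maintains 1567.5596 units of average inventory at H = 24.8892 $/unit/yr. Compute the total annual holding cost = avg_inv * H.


Cost = 1567.5596 * 24.8892 = 39015.3044

39015.3044 $/yr


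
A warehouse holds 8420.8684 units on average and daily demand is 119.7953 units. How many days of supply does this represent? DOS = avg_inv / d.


DOS = 8420.8684 / 119.7953 = 70.2938

70.2938 days


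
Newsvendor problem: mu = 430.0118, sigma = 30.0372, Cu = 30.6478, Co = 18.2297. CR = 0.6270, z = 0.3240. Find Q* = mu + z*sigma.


CR = Cu/(Cu+Co) = 30.6478/(30.6478+18.2297) = 0.6270
z = 0.3240
Q* = 430.0118 + 0.3240 * 30.0372 = 439.7439

439.7439 units


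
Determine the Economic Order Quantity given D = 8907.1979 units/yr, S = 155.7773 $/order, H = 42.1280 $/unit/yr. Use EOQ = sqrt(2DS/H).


2*D*S = 2 * 8907.1979 * 155.7773 = 2775078.4789
2*D*S/H = 65872.5427
EOQ = sqrt(65872.5427) = 256.6565

256.6565 units


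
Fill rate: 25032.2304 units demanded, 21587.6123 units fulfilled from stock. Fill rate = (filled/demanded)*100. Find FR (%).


FR = 21587.6123 / 25032.2304 * 100 = 86.2393

86.2393%


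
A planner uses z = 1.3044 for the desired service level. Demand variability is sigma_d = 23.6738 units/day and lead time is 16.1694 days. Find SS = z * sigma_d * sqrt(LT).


sqrt(LT) = sqrt(16.1694) = 4.0211
SS = 1.3044 * 23.6738 * 4.0211 = 124.1726

124.1726 units


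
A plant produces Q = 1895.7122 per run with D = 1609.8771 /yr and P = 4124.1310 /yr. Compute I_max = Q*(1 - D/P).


D/P = 0.3904
1 - D/P = 0.6096
I_max = 1895.7122 * 0.6096 = 1155.7106

1155.7106 units


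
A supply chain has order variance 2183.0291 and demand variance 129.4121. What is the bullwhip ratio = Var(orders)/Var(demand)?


BW = 2183.0291 / 129.4121 = 16.8688

16.8688


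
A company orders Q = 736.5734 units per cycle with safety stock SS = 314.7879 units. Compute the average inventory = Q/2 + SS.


Q/2 = 368.2867
Avg = 368.2867 + 314.7879 = 683.0746

683.0746 units


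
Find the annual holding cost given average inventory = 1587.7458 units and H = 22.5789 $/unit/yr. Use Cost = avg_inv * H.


Cost = 1587.7458 * 22.5789 = 35849.5536

35849.5536 $/yr


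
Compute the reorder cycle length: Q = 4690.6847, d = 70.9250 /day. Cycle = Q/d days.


Cycle = 4690.6847 / 70.9250 = 66.1358

66.1358 days


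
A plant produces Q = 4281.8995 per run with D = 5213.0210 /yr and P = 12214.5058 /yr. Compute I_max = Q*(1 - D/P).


D/P = 0.4268
1 - D/P = 0.5732
I_max = 4281.8995 * 0.5732 = 2454.4304

2454.4304 units


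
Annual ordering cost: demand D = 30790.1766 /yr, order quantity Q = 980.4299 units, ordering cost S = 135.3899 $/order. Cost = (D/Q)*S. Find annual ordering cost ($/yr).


Number of orders = D/Q = 31.4048
Cost = 31.4048 * 135.3899 = 4251.8888

4251.8888 $/yr


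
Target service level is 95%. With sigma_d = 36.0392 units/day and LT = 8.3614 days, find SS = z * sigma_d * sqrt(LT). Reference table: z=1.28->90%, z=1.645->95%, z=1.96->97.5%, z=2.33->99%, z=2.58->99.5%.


From the table, SL = 95% corresponds to z = 1.645
sqrt(LT) = sqrt(8.3614) = 2.8916
SS = 1.645 * 36.0392 * 2.8916 = 171.4275

171.4275 units


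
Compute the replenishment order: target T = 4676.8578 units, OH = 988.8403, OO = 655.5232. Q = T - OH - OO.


Inventory position = OH + OO = 988.8403 + 655.5232 = 1644.3635
Q = 4676.8578 - 1644.3635 = 3032.4943

3032.4943 units


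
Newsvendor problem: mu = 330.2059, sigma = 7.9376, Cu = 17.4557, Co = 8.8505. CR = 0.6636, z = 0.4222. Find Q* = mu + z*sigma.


CR = Cu/(Cu+Co) = 17.4557/(17.4557+8.8505) = 0.6636
z = 0.4222
Q* = 330.2059 + 0.4222 * 7.9376 = 333.5572

333.5572 units


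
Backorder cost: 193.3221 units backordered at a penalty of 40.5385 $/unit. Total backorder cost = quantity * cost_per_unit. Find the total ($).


Total = 193.3221 * 40.5385 = 7836.9880

7836.9880 $


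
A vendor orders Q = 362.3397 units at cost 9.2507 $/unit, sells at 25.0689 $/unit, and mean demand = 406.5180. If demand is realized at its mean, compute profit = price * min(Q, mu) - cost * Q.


Sales at mu = min(362.3397, 406.5180) = 362.3397
Revenue = 25.0689 * 362.3397 = 9083.4577
Total cost = 9.2507 * 362.3397 = 3351.8959
Profit = 9083.4577 - 3351.8959 = 5731.5618

5731.5618 $


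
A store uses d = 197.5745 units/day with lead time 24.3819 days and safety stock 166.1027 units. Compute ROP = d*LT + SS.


d*LT = 197.5745 * 24.3819 = 4817.2417
ROP = 4817.2417 + 166.1027 = 4983.3444

4983.3444 units


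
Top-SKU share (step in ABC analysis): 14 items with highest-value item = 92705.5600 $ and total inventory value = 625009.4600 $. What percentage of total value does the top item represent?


Top item = 92705.5600
Total = 625009.4600
Percentage = 92705.5600 / 625009.4600 * 100 = 14.8327

14.8327%


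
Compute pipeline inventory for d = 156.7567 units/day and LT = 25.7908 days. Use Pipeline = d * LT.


Pipeline = 156.7567 * 25.7908 = 4042.8807

4042.8807 units


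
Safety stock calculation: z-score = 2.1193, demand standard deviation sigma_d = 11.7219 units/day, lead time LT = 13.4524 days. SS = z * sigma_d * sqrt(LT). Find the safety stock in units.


sqrt(LT) = sqrt(13.4524) = 3.6678
SS = 2.1193 * 11.7219 * 3.6678 = 91.1151

91.1151 units


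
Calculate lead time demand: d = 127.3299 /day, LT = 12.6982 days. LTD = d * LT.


LTD = 127.3299 * 12.6982 = 1616.8605

1616.8605 units


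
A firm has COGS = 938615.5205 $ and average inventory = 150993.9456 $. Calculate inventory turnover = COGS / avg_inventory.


Turnover = 938615.5205 / 150993.9456 = 6.2162

6.2162


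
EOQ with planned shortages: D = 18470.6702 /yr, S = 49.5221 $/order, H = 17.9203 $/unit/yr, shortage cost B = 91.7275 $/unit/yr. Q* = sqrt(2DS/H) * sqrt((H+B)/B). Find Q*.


sqrt(2DS/H) = 319.5091
sqrt((H+B)/B) = 1.0933
Q* = 319.5091 * 1.0933 = 349.3280

349.3280 units


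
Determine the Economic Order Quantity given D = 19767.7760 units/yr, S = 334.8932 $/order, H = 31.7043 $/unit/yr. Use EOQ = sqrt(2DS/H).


2*D*S = 2 * 19767.7760 * 334.8932 = 13240187.5230
2*D*S/H = 417614.8826
EOQ = sqrt(417614.8826) = 646.2313

646.2313 units


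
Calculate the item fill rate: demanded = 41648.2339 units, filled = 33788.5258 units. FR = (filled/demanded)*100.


FR = 33788.5258 / 41648.2339 * 100 = 81.1284

81.1284%


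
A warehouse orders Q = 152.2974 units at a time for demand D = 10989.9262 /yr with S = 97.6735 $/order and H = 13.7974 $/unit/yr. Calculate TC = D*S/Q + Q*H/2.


Ordering cost = D*S/Q = 7048.2133
Holding cost = Q*H/2 = 1050.6541
TC = 7048.2133 + 1050.6541 = 8098.8674

8098.8674 $/yr


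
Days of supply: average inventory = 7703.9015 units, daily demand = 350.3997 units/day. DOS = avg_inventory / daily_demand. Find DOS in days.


DOS = 7703.9015 / 350.3997 = 21.9860

21.9860 days


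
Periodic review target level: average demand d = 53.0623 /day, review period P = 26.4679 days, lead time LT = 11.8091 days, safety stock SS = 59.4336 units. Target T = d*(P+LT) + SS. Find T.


P + LT = 38.2770
d*(P+LT) = 53.0623 * 38.2770 = 2031.0657
T = 2031.0657 + 59.4336 = 2090.4993

2090.4993 units


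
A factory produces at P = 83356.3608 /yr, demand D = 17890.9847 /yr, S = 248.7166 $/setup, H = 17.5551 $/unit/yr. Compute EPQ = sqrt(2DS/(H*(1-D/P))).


1 - D/P = 1 - 0.2146 = 0.7854
H*(1-D/P) = 13.7872
2DS = 8899569.7705
EPQ = sqrt(645494.8520) = 803.4269

803.4269 units


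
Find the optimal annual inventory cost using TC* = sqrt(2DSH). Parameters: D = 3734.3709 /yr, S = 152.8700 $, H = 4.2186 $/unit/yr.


2*D*S*H = 4816572.0337
TC* = sqrt(4816572.0337) = 2194.6690

2194.6690 $/yr


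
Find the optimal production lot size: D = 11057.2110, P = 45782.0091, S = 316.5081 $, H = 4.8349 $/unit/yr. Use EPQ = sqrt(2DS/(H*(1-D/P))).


1 - D/P = 1 - 0.2415 = 0.7585
H*(1-D/P) = 3.6672
2DS = 6999393.6898
EPQ = sqrt(1908657.6779) = 1381.5418

1381.5418 units


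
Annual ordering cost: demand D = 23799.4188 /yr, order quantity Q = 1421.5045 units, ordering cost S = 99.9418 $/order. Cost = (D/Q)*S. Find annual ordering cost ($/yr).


Number of orders = D/Q = 16.7424
Cost = 16.7424 * 99.9418 = 1673.2671

1673.2671 $/yr


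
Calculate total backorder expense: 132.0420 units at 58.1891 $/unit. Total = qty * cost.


Total = 132.0420 * 58.1891 = 7683.4051

7683.4051 $


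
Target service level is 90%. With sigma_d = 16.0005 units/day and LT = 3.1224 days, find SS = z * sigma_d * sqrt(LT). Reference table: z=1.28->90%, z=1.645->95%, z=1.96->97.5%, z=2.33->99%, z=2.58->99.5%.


From the table, SL = 90% corresponds to z = 1.28
sqrt(LT) = sqrt(3.1224) = 1.7670
SS = 1.28 * 16.0005 * 1.7670 = 36.1899

36.1899 units


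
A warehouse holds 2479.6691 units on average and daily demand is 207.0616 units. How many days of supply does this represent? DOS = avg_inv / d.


DOS = 2479.6691 / 207.0616 = 11.9755

11.9755 days


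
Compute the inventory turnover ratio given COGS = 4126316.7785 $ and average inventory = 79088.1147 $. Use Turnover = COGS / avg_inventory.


Turnover = 4126316.7785 / 79088.1147 = 52.1737

52.1737


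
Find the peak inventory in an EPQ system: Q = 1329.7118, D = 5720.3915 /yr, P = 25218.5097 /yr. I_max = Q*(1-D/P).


D/P = 0.2268
1 - D/P = 0.7732
I_max = 1329.7118 * 0.7732 = 1028.0892

1028.0892 units


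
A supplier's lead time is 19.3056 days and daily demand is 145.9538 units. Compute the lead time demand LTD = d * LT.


LTD = 145.9538 * 19.3056 = 2817.7257

2817.7257 units


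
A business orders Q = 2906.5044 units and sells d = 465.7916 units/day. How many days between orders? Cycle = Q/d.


Cycle = 2906.5044 / 465.7916 = 6.2399

6.2399 days


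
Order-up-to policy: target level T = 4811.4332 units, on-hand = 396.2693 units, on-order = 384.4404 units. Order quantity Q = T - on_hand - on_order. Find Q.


Inventory position = OH + OO = 396.2693 + 384.4404 = 780.7097
Q = 4811.4332 - 780.7097 = 4030.7235

4030.7235 units


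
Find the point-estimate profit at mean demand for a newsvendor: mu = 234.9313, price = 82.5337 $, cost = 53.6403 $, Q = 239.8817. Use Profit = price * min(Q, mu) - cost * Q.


Sales at mu = min(239.8817, 234.9313) = 234.9313
Revenue = 82.5337 * 234.9313 = 19389.7494
Total cost = 53.6403 * 239.8817 = 12867.3264
Profit = 19389.7494 - 12867.3264 = 6522.4231

6522.4231 $


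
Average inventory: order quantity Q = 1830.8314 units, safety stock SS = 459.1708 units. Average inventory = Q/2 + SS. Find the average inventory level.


Q/2 = 915.4157
Avg = 915.4157 + 459.1708 = 1374.5865

1374.5865 units


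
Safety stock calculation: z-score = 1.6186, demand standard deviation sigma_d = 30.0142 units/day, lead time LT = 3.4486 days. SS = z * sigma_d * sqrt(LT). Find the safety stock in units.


sqrt(LT) = sqrt(3.4486) = 1.8570
SS = 1.6186 * 30.0142 * 1.8570 = 90.2169

90.2169 units


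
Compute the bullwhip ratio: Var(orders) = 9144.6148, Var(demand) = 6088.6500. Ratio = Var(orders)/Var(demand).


BW = 9144.6148 / 6088.6500 = 1.5019

1.5019


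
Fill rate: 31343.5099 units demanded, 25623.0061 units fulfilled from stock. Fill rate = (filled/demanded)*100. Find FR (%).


FR = 25623.0061 / 31343.5099 * 100 = 81.7490

81.7490%


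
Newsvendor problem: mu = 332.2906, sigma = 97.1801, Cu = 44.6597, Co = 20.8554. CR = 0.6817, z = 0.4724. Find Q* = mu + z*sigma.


CR = Cu/(Cu+Co) = 44.6597/(44.6597+20.8554) = 0.6817
z = 0.4724
Q* = 332.2906 + 0.4724 * 97.1801 = 378.1985

378.1985 units


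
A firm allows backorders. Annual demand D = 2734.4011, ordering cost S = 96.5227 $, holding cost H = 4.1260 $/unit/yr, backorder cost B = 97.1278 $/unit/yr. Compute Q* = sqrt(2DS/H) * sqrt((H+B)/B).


sqrt(2DS/H) = 357.6813
sqrt((H+B)/B) = 1.0210
Q* = 357.6813 * 1.0210 = 365.1995

365.1995 units


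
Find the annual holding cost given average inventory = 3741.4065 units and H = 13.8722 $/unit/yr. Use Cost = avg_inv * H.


Cost = 3741.4065 * 13.8722 = 51901.5392

51901.5392 $/yr


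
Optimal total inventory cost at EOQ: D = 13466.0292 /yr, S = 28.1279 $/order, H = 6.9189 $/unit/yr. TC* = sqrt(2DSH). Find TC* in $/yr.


2*D*S*H = 5241359.0422
TC* = sqrt(5241359.0422) = 2289.4015

2289.4015 $/yr


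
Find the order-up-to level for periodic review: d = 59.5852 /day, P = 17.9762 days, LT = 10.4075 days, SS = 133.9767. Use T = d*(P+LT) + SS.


P + LT = 28.3837
d*(P+LT) = 59.5852 * 28.3837 = 1691.2484
T = 1691.2484 + 133.9767 = 1825.2251

1825.2251 units


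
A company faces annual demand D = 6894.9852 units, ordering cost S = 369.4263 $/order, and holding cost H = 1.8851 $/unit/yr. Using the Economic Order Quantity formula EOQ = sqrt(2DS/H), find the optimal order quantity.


2*D*S = 2 * 6894.9852 * 369.4263 = 5094377.7420
2*D*S/H = 2702444.2958
EOQ = sqrt(2702444.2958) = 1643.9113

1643.9113 units


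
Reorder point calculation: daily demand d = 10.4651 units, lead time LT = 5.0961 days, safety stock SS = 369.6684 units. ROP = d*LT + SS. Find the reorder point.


d*LT = 10.4651 * 5.0961 = 53.3312
ROP = 53.3312 + 369.6684 = 422.9996

422.9996 units


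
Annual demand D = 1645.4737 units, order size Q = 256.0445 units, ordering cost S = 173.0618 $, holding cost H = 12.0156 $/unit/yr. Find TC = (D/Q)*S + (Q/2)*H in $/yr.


Ordering cost = D*S/Q = 1112.1842
Holding cost = Q*H/2 = 1538.2641
TC = 1112.1842 + 1538.2641 = 2650.4483

2650.4483 $/yr


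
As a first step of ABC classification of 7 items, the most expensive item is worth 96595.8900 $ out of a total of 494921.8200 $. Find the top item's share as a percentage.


Top item = 96595.8900
Total = 494921.8200
Percentage = 96595.8900 / 494921.8200 * 100 = 19.5174

19.5174%


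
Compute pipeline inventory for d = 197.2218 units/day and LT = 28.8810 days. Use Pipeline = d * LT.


Pipeline = 197.2218 * 28.8810 = 5695.9628

5695.9628 units


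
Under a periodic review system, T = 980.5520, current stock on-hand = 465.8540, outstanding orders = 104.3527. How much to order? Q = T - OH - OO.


Inventory position = OH + OO = 465.8540 + 104.3527 = 570.2067
Q = 980.5520 - 570.2067 = 410.3453

410.3453 units


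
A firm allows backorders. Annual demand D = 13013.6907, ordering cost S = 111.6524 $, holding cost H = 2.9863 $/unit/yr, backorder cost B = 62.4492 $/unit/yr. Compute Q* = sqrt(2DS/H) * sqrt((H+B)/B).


sqrt(2DS/H) = 986.4670
sqrt((H+B)/B) = 1.0236
Q* = 986.4670 * 1.0236 = 1009.7778

1009.7778 units


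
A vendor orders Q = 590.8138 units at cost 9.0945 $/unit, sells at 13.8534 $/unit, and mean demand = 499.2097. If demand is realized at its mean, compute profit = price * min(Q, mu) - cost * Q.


Sales at mu = min(590.8138, 499.2097) = 499.2097
Revenue = 13.8534 * 499.2097 = 6915.7517
Total cost = 9.0945 * 590.8138 = 5373.1561
Profit = 6915.7517 - 5373.1561 = 1542.5956

1542.5956 $


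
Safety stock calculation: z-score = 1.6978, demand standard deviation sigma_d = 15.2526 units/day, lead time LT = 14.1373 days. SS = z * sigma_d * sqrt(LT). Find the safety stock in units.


sqrt(LT) = sqrt(14.1373) = 3.7600
SS = 1.6978 * 15.2526 * 3.7600 = 97.3674

97.3674 units


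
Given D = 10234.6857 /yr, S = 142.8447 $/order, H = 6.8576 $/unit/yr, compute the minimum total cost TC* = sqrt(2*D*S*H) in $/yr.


2*D*S*H = 20051219.2885
TC* = sqrt(20051219.2885) = 4477.8588

4477.8588 $/yr


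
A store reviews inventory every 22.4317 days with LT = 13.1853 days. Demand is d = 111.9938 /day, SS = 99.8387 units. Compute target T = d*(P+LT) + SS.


P + LT = 35.6170
d*(P+LT) = 111.9938 * 35.6170 = 3988.8832
T = 3988.8832 + 99.8387 = 4088.7219

4088.7219 units


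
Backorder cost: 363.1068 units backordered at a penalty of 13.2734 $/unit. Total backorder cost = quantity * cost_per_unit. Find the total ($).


Total = 363.1068 * 13.2734 = 4819.6618

4819.6618 $


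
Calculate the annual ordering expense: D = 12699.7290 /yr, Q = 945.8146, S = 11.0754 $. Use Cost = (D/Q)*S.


Number of orders = D/Q = 13.4273
Cost = 13.4273 * 11.0754 = 148.7126

148.7126 $/yr


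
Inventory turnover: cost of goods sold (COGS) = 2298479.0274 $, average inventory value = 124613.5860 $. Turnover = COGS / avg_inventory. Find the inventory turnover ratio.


Turnover = 2298479.0274 / 124613.5860 = 18.4449

18.4449


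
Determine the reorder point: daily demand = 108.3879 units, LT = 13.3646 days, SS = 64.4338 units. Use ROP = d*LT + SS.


d*LT = 108.3879 * 13.3646 = 1448.5609
ROP = 1448.5609 + 64.4338 = 1512.9947

1512.9947 units


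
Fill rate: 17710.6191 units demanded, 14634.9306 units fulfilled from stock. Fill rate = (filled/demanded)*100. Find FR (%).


FR = 14634.9306 / 17710.6191 * 100 = 82.6336

82.6336%


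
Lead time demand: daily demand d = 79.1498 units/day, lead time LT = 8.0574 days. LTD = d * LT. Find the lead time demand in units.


LTD = 79.1498 * 8.0574 = 637.7416

637.7416 units


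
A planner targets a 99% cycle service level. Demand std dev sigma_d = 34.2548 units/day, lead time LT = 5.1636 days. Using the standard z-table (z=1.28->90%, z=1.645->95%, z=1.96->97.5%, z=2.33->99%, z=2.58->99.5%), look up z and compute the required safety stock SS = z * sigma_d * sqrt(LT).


From the table, SL = 99% corresponds to z = 2.33
sqrt(LT) = sqrt(5.1636) = 2.2724
SS = 2.33 * 34.2548 * 2.2724 = 181.3651

181.3651 units


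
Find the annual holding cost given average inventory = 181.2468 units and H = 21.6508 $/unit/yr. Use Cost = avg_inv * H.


Cost = 181.2468 * 21.6508 = 3924.1382

3924.1382 $/yr


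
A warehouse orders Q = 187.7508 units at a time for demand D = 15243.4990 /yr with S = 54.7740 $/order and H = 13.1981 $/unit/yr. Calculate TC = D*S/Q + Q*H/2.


Ordering cost = D*S/Q = 4447.1044
Holding cost = Q*H/2 = 1238.9769
TC = 4447.1044 + 1238.9769 = 5686.0813

5686.0813 $/yr


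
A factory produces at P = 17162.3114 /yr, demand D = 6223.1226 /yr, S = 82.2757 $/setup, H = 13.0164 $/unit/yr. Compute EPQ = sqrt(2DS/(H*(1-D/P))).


1 - D/P = 1 - 0.3626 = 0.6374
H*(1-D/P) = 8.2966
2DS = 1024023.5362
EPQ = sqrt(123426.8690) = 351.3216

351.3216 units


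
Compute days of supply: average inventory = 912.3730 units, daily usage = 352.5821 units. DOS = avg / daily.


DOS = 912.3730 / 352.5821 = 2.5877

2.5877 days


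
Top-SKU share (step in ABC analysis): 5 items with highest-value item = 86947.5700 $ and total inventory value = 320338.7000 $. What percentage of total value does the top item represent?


Top item = 86947.5700
Total = 320338.7000
Percentage = 86947.5700 / 320338.7000 * 100 = 27.1424

27.1424%


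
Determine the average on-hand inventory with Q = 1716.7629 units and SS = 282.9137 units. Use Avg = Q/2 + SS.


Q/2 = 858.3814
Avg = 858.3814 + 282.9137 = 1141.2951

1141.2951 units


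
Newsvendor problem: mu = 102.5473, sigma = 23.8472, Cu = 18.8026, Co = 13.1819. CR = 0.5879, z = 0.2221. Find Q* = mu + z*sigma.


CR = Cu/(Cu+Co) = 18.8026/(18.8026+13.1819) = 0.5879
z = 0.2221
Q* = 102.5473 + 0.2221 * 23.8472 = 107.8438

107.8438 units


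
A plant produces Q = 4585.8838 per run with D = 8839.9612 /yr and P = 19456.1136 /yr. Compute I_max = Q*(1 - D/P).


D/P = 0.4544
1 - D/P = 0.5456
I_max = 4585.8838 * 0.5456 = 2502.2696

2502.2696 units


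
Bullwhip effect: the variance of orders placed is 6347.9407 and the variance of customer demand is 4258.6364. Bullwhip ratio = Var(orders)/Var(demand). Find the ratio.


BW = 6347.9407 / 4258.6364 = 1.4906

1.4906


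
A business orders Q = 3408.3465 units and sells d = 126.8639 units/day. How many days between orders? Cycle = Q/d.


Cycle = 3408.3465 / 126.8639 = 26.8662

26.8662 days


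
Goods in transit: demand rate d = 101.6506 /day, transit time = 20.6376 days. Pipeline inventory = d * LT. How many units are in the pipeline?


Pipeline = 101.6506 * 20.6376 = 2097.8244

2097.8244 units


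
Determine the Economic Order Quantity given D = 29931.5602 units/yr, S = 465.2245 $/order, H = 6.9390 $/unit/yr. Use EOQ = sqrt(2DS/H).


2*D*S = 2 * 29931.5602 * 465.2245 = 27849790.2565
2*D*S/H = 4013516.3938
EOQ = sqrt(4013516.3938) = 2003.3762

2003.3762 units


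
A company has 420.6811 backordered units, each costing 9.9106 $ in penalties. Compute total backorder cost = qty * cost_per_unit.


Total = 420.6811 * 9.9106 = 4169.2021

4169.2021 $


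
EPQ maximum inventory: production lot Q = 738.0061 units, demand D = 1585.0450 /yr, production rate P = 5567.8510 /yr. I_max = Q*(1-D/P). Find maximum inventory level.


D/P = 0.2847
1 - D/P = 0.7153
I_max = 738.0061 * 0.7153 = 527.9120

527.9120 units


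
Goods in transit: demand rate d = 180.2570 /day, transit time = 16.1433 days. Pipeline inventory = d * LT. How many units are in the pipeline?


Pipeline = 180.2570 * 16.1433 = 2909.9428

2909.9428 units


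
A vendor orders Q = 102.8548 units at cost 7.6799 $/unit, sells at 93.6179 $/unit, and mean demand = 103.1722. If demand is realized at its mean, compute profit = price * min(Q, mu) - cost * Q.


Sales at mu = min(102.8548, 103.1722) = 102.8548
Revenue = 93.6179 * 102.8548 = 9629.0504
Total cost = 7.6799 * 102.8548 = 789.9146
Profit = 9629.0504 - 789.9146 = 8839.1358

8839.1358 $


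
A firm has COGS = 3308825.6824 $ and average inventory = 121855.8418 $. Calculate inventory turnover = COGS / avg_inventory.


Turnover = 3308825.6824 / 121855.8418 = 27.1536

27.1536


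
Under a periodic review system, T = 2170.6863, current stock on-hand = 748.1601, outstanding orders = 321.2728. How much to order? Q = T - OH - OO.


Inventory position = OH + OO = 748.1601 + 321.2728 = 1069.4329
Q = 2170.6863 - 1069.4329 = 1101.2534

1101.2534 units


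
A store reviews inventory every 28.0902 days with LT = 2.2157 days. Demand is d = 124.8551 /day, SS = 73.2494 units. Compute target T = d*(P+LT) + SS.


P + LT = 30.3059
d*(P+LT) = 124.8551 * 30.3059 = 3783.8462
T = 3783.8462 + 73.2494 = 3857.0956

3857.0956 units


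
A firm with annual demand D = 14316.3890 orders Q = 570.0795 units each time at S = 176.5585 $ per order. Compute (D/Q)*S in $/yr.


Number of orders = D/Q = 25.1130
Cost = 25.1130 * 176.5585 = 4433.9082

4433.9082 $/yr


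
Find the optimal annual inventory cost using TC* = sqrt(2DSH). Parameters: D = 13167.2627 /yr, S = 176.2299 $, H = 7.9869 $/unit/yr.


2*D*S*H = 37066650.0291
TC* = sqrt(37066650.0291) = 6088.2387

6088.2387 $/yr


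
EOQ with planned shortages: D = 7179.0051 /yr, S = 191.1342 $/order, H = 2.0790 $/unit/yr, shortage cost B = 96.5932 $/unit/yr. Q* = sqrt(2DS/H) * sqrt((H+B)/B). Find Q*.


sqrt(2DS/H) = 1148.9181
sqrt((H+B)/B) = 1.0107
Q* = 1148.9181 * 1.0107 = 1161.2165

1161.2165 units


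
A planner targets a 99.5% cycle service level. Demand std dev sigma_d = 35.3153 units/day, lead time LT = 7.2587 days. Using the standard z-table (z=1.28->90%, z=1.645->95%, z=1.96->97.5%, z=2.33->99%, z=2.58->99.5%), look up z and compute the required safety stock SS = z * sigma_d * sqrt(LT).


From the table, SL = 99.5% corresponds to z = 2.58
sqrt(LT) = sqrt(7.2587) = 2.6942
SS = 2.58 * 35.3153 * 2.6942 = 245.4777

245.4777 units


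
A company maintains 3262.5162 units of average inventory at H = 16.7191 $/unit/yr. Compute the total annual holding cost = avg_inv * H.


Cost = 3262.5162 * 16.7191 = 54546.3346

54546.3346 $/yr


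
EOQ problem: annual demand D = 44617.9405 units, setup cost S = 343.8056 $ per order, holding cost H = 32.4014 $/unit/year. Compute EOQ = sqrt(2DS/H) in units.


2*D*S = 2 * 44617.9405 * 343.8056 = 30679795.6087
2*D*S/H = 946866.3579
EOQ = sqrt(946866.3579) = 973.0706

973.0706 units


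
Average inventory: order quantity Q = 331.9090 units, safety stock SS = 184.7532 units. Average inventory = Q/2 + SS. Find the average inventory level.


Q/2 = 165.9545
Avg = 165.9545 + 184.7532 = 350.7077

350.7077 units


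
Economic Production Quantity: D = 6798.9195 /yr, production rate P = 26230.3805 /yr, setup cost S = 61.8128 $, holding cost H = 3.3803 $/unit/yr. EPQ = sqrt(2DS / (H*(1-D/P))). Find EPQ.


1 - D/P = 1 - 0.2592 = 0.7408
H*(1-D/P) = 2.5041
2DS = 840520.5025
EPQ = sqrt(335654.2893) = 579.3568

579.3568 units


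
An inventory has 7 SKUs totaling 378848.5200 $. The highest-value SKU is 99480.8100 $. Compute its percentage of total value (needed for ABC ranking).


Top item = 99480.8100
Total = 378848.5200
Percentage = 99480.8100 / 378848.5200 * 100 = 26.2587

26.2587%


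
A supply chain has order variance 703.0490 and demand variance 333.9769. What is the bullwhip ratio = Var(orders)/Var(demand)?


BW = 703.0490 / 333.9769 = 2.1051

2.1051


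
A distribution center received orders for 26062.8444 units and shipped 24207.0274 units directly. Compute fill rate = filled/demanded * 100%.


FR = 24207.0274 / 26062.8444 * 100 = 92.8795

92.8795%


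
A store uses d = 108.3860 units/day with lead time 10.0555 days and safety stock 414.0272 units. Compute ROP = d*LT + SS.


d*LT = 108.3860 * 10.0555 = 1089.8754
ROP = 1089.8754 + 414.0272 = 1503.9026

1503.9026 units


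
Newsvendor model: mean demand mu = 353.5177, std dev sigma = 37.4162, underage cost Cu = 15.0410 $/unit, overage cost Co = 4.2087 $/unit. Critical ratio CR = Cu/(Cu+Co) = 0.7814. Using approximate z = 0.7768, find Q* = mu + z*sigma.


CR = Cu/(Cu+Co) = 15.0410/(15.0410+4.2087) = 0.7814
z = 0.7768
Q* = 353.5177 + 0.7768 * 37.4162 = 382.5826

382.5826 units


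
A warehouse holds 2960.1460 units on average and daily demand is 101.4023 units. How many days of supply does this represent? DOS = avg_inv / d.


DOS = 2960.1460 / 101.4023 = 29.1921

29.1921 days


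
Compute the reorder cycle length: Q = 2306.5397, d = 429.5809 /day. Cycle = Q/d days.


Cycle = 2306.5397 / 429.5809 = 5.3693

5.3693 days


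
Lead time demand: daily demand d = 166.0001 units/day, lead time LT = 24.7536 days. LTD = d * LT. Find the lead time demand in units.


LTD = 166.0001 * 24.7536 = 4109.1001

4109.1001 units


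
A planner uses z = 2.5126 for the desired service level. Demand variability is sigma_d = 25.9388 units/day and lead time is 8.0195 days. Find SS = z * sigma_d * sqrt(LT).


sqrt(LT) = sqrt(8.0195) = 2.8319
SS = 2.5126 * 25.9388 * 2.8319 = 184.5640

184.5640 units


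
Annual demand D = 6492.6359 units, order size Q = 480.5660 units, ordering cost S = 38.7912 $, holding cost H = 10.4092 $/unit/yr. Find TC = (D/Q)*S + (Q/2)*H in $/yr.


Ordering cost = D*S/Q = 524.0844
Holding cost = Q*H/2 = 2501.1538
TC = 524.0844 + 2501.1538 = 3025.2382

3025.2382 $/yr


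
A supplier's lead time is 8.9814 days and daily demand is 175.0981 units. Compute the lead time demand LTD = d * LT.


LTD = 175.0981 * 8.9814 = 1572.6261

1572.6261 units


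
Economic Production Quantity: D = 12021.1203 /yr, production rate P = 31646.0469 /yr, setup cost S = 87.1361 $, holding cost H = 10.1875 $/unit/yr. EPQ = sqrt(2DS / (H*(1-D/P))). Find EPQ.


1 - D/P = 1 - 0.3799 = 0.6201
H*(1-D/P) = 6.3177
2DS = 2094947.0811
EPQ = sqrt(331601.7865) = 575.8488

575.8488 units


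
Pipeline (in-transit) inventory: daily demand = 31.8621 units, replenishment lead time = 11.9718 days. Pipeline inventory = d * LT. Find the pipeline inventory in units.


Pipeline = 31.8621 * 11.9718 = 381.4467

381.4467 units


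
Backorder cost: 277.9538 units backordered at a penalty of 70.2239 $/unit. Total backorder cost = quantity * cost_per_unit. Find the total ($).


Total = 277.9538 * 70.2239 = 19518.9999

19518.9999 $


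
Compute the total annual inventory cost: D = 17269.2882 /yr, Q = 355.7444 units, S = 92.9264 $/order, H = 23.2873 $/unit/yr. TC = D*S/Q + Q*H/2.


Ordering cost = D*S/Q = 4511.0275
Holding cost = Q*H/2 = 4142.1633
TC = 4511.0275 + 4142.1633 = 8653.1908

8653.1908 $/yr


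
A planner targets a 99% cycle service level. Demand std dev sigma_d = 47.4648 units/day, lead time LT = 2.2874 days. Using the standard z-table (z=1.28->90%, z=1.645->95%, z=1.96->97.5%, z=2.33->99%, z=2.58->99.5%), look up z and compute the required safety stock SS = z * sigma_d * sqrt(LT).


From the table, SL = 99% corresponds to z = 2.33
sqrt(LT) = sqrt(2.2874) = 1.5124
SS = 2.33 * 47.4648 * 1.5124 = 167.2625

167.2625 units


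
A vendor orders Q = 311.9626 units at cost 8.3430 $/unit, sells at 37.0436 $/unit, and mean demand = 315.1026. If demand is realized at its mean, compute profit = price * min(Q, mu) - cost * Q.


Sales at mu = min(311.9626, 315.1026) = 311.9626
Revenue = 37.0436 * 311.9626 = 11556.2178
Total cost = 8.3430 * 311.9626 = 2602.7040
Profit = 11556.2178 - 2602.7040 = 8953.5138

8953.5138 $


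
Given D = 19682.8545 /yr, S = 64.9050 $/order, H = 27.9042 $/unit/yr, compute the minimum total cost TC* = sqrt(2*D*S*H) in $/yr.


2*D*S*H = 71296105.5914
TC* = sqrt(71296105.5914) = 8443.7021

8443.7021 $/yr


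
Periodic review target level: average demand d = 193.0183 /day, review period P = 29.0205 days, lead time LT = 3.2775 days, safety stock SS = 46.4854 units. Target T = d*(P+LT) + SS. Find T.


P + LT = 32.2980
d*(P+LT) = 193.0183 * 32.2980 = 6234.1051
T = 6234.1051 + 46.4854 = 6280.5905

6280.5905 units


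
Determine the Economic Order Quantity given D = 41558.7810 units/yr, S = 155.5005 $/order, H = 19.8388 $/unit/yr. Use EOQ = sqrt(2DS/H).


2*D*S = 2 * 41558.7810 * 155.5005 = 12924822.4498
2*D*S/H = 651492.1492
EOQ = sqrt(651492.1492) = 807.1506

807.1506 units


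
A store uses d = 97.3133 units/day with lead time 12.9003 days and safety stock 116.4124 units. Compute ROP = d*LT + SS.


d*LT = 97.3133 * 12.9003 = 1255.3708
ROP = 1255.3708 + 116.4124 = 1371.7832

1371.7832 units


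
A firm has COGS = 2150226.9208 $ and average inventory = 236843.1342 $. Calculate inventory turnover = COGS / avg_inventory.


Turnover = 2150226.9208 / 236843.1342 = 9.0787

9.0787


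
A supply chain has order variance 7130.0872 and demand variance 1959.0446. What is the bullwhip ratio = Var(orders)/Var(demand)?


BW = 7130.0872 / 1959.0446 = 3.6396

3.6396


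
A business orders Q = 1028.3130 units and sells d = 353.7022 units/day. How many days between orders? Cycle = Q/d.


Cycle = 1028.3130 / 353.7022 = 2.9073

2.9073 days


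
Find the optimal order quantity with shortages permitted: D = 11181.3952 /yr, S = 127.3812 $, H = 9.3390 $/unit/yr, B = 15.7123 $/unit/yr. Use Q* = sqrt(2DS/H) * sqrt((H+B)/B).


sqrt(2DS/H) = 552.2878
sqrt((H+B)/B) = 1.2627
Q* = 552.2878 * 1.2627 = 697.3659

697.3659 units


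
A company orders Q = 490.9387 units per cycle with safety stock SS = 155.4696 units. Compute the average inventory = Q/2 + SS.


Q/2 = 245.4693
Avg = 245.4693 + 155.4696 = 400.9389

400.9389 units


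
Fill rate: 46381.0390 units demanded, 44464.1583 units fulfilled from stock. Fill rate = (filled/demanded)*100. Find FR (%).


FR = 44464.1583 / 46381.0390 * 100 = 95.8671

95.8671%


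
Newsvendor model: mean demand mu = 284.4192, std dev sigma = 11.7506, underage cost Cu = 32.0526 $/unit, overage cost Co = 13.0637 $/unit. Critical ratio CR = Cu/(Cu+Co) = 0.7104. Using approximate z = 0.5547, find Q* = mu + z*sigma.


CR = Cu/(Cu+Co) = 32.0526/(32.0526+13.0637) = 0.7104
z = 0.5547
Q* = 284.4192 + 0.5547 * 11.7506 = 290.9373

290.9373 units


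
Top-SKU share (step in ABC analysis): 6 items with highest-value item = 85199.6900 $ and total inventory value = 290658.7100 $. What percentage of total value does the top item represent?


Top item = 85199.6900
Total = 290658.7100
Percentage = 85199.6900 / 290658.7100 * 100 = 29.3126

29.3126%


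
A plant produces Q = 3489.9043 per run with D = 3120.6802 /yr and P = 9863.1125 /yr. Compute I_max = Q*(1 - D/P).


D/P = 0.3164
1 - D/P = 0.6836
I_max = 3489.9043 * 0.6836 = 2385.7016

2385.7016 units


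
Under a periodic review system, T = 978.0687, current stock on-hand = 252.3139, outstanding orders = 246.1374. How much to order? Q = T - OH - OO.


Inventory position = OH + OO = 252.3139 + 246.1374 = 498.4513
Q = 978.0687 - 498.4513 = 479.6174

479.6174 units


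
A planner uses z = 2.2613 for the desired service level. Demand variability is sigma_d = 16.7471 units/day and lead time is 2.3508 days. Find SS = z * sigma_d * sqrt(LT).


sqrt(LT) = sqrt(2.3508) = 1.5332
SS = 2.2613 * 16.7471 * 1.5332 = 58.0638

58.0638 units


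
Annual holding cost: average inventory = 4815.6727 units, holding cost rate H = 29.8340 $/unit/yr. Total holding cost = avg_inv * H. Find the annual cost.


Cost = 4815.6727 * 29.8340 = 143670.7793

143670.7793 $/yr


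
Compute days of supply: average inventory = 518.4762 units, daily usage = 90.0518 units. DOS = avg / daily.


DOS = 518.4762 / 90.0518 = 5.7575

5.7575 days


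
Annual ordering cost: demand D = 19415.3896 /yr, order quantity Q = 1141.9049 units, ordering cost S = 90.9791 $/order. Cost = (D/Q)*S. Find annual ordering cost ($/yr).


Number of orders = D/Q = 17.0026
Cost = 17.0026 * 90.9791 = 1546.8842

1546.8842 $/yr


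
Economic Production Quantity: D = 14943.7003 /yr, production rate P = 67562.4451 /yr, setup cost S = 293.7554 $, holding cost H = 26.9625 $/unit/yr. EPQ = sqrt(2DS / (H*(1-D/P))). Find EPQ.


1 - D/P = 1 - 0.2212 = 0.7788
H*(1-D/P) = 20.9988
2DS = 8779585.3182
EPQ = sqrt(418098.6064) = 646.6054

646.6054 units


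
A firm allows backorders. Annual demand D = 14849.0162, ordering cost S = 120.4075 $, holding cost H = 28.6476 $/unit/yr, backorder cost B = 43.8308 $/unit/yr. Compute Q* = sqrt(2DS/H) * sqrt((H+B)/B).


sqrt(2DS/H) = 353.3023
sqrt((H+B)/B) = 1.2859
Q* = 353.3023 * 1.2859 = 454.3192

454.3192 units


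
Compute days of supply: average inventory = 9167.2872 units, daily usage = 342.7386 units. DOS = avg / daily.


DOS = 9167.2872 / 342.7386 = 26.7472

26.7472 days


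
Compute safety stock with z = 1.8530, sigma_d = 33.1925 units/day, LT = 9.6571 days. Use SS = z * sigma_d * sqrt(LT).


sqrt(LT) = sqrt(9.6571) = 3.1076
SS = 1.8530 * 33.1925 * 3.1076 = 191.1344

191.1344 units


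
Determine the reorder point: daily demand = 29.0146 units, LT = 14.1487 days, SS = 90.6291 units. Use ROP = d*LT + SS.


d*LT = 29.0146 * 14.1487 = 410.5189
ROP = 410.5189 + 90.6291 = 501.1480

501.1480 units


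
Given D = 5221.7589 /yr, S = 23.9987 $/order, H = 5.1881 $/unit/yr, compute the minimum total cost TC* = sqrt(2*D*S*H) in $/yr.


2*D*S*H = 1300297.9161
TC* = sqrt(1300297.9161) = 1140.3061

1140.3061 $/yr


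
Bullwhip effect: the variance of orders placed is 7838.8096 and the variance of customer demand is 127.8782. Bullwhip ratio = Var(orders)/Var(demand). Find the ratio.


BW = 7838.8096 / 127.8782 = 61.2990

61.2990


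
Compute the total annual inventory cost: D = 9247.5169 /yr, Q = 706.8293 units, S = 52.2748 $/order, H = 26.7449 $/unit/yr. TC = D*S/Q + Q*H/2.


Ordering cost = D*S/Q = 683.9163
Holding cost = Q*H/2 = 9452.0395
TC = 683.9163 + 9452.0395 = 10135.9558

10135.9558 $/yr


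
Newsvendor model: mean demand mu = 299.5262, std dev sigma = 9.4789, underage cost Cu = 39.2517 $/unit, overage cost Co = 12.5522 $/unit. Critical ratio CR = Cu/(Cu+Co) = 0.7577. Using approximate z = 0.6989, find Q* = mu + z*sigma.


CR = Cu/(Cu+Co) = 39.2517/(39.2517+12.5522) = 0.7577
z = 0.6989
Q* = 299.5262 + 0.6989 * 9.4789 = 306.1510

306.1510 units
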